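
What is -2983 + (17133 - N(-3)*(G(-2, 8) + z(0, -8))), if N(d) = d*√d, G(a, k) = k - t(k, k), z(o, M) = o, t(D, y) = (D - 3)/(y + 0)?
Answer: 14150 + 177*I*√3/8 ≈ 14150.0 + 38.322*I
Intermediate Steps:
t(D, y) = (-3 + D)/y
G(a, k) = k - (-3 + k)/k
N(d) = d^(3/2)
-2983 + (17133 - N(-3)*(G(-2, 8) + z(0, -8))) = -2983 + (17133 - (-3)^(3/2)*((-1 + 8 + 3/8) + 0)) = -2983 + (17133 - (-3*I*√3)*((-1 + 8 + 3*(⅛)) + 0)) = -2983 + (17133 - (-3*I*√3)*((-1 + 8 + 3/8) + 0)) = -2983 + (17133 - (-3*I*√3)*(59/8 + 0)) = -2983 + (17133 - (-3*I*√3)*59/8) = -2983 + (17133 - (-177)*I*√3/8) = -2983 + (17133 + 177*I*√3/8) = 14150 + 177*I*√3/8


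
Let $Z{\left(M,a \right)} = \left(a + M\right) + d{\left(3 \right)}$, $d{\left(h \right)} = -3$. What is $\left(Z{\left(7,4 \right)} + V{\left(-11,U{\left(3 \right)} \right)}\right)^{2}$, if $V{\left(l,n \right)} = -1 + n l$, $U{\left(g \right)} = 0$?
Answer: $49$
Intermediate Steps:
$V{\left(l,n \right)} = -1 + l n$
$Z{\left(M,a \right)} = -3 + M + a$ ($Z{\left(M,a \right)} = \left(a + M\right) - 3 = \left(M + a\right) - 3 = -3 + M + a$)
$\left(Z{\left(7,4 \right)} + V{\left(-11,U{\left(3 \right)} \right)}\right)^{2} = \left(\left(-3 + 7 + 4\right) - 1\right)^{2} = \left(8 + \left(-1 + 0\right)\right)^{2} = \left(8 - 1\right)^{2} = 7^{2} = 49$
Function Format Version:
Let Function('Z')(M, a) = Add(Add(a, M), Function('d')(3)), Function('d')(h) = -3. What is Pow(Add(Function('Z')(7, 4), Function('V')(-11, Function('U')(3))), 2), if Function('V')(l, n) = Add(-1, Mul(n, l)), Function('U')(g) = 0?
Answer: 49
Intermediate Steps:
Function('V')(l, n) = Add(-1, Mul(l, n))
Function('Z')(M, a) = Add(-3, M, a) (Function('Z')(M, a) = Add(Add(a, M), -3) = Add(Add(M, a), -3) = Add(-3, M, a))
Pow(Add(Function('Z')(7, 4), Function('V')(-11, Function('U')(3))), 2) = Pow(Add(Add(-3, 7, 4), Add(-1, Mul(-11, 0))), 2) = Pow(Add(8, Add(-1, 0)), 2) = Pow(Add(8, -1), 2) = Pow(7, 2) = 49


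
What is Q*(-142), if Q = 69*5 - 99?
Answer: -34932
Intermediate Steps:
Q = 246 (Q = 345 - 99 = 246)
Q*(-142) = 246*(-142) = -34932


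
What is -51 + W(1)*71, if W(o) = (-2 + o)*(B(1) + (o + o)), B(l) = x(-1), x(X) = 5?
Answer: -548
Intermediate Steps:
B(l) = 5
W(o) = (-2 + o)*(5 + 2*o) (W(o) = (-2 + o)*(5 + (o + o)) = (-2 + o)*(5 + 2*o))
-51 + W(1)*71 = -51 + (-10 + 1 + 2*1²)*71 = -51 + (-10 + 1 + 2*1)*71 = -51 + (-10 + 1 + 2)*71 = -51 - 7*71 = -51 - 497 = -548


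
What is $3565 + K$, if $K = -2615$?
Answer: $950$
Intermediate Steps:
$3565 + K = 3565 - 2615 = 950$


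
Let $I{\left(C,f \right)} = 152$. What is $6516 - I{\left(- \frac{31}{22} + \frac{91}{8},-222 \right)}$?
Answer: $6364$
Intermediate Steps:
$6516 - I{\left(- \frac{31}{22} + \frac{91}{8},-222 \right)} = 6516 - 152 = 6364$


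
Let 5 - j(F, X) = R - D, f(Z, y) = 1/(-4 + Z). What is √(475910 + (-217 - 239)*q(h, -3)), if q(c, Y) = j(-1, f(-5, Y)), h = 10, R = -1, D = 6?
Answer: √470438 ≈ 685.88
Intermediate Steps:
j(F, X) = 12 (j(F, X) = 5 - (-1 - 1*6) = 5 - (-1 - 6) = 5 - 1*(-7) = 5 + 7 = 12)
q(c, Y) = 12
√(475910 + (-217 - 239)*q(h, -3)) = √(475910 + (-217 - 239)*12) = √(475910 - 456*12) = √(475910 - 5472) = √470438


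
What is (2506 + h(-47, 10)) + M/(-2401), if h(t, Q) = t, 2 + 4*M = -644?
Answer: 11808441/4802 ≈ 2459.1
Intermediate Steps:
M = -323/2 (M = -1/2 + (1/4)*(-644) = -1/2 - 161 = -323/2 ≈ -161.50)
(2506 + h(-47, 10)) + M/(-2401) = (2506 - 47) - 323/2/(-2401) = 2459 - 323/2*(-1/2401) = 2459 + 323/4802 = 11808441/4802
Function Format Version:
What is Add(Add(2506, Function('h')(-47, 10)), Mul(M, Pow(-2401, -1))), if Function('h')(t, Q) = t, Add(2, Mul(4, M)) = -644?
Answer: Rational(11808441, 4802) ≈ 2459.1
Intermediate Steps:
M = Rational(-323, 2) (M = Add(Rational(-1, 2), Mul(Rational(1, 4), -644)) = Add(Rational(-1, 2), -161) = Rational(-323, 2) ≈ -161.50)
Add(Add(2506, Function('h')(-47, 10)), Mul(M, Pow(-2401, -1))) = Add(Add(2506, -47), Mul(Rational(-323, 2), Pow(-2401, -1))) = Add(2459, Mul(Rational(-323, 2), Rational(-1, 2401))) = Add(2459, Rational(323, 4802)) = Rational(11808441, 4802)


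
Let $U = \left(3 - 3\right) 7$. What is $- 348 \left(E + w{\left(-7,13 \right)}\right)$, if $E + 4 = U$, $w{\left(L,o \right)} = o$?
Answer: $-3132$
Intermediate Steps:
$U = 0$ ($U = \left(3 - 3\right) 7 = 0 \cdot 7 = 0$)
$E = -4$ ($E = -4 + 0 = -4$)
$- 348 \left(E + w{\left(-7,13 \right)}\right) = - 348 \left(-4 + 13\right) = \left(-348\right) 9 = -3132$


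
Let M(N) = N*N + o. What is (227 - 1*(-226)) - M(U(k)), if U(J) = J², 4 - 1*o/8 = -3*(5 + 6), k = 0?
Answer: 157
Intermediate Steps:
o = 296 (o = 32 - (-24)*(5 + 6) = 32 - (-24)*11 = 32 - 8*(-33) = 32 + 264 = 296)
M(N) = 296 + N² (M(N) = N*N + 296 = N² + 296 = 296 + N²)
(227 - 1*(-226)) - M(U(k)) = (227 - 1*(-226)) - (296 + (0²)²) = (227 + 226) - (296 + 0²) = 453 - (296 + 0) = 453 - 1*296 = 453 - 296 = 157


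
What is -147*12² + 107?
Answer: -21061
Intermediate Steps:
-147*12² + 107 = -147*144 + 107 = -21168 + 107 = -21061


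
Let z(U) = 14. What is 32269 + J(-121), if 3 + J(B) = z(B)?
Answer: 32280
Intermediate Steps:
J(B) = 11 (J(B) = -3 + 14 = 11)
32269 + J(-121) = 32269 + 11 = 32280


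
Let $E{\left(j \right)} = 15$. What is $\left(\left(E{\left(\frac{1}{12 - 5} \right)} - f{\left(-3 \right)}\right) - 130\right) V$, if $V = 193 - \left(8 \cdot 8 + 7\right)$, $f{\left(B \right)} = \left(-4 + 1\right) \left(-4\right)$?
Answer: $-15494$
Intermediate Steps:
$f{\left(B \right)} = 12$ ($f{\left(B \right)} = \left(-3\right) \left(-4\right) = 12$)
$V = 122$ ($V = 193 - \left(64 + 7\right) = 193 - 71 = 122$)
$\left(\left(E{\left(\frac{1}{12 - 5} \right)} - f{\left(-3 \right)}\right) - 130\right) V = \left(\left(15 - 12\right) - 130\right) 122 = \left(3 - 130\right) 122 = \left(-127\right) 122 = -15494$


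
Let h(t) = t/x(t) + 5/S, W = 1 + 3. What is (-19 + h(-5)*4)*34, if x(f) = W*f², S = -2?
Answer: -4964/5 ≈ -992.80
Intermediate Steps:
W = 4
x(f) = 4*f²
h(t) = -5/2 + 1/(4*t) (h(t) = t/((4*t²)) + 5/(-2) = t*(1/(4*t²)) + 5*(-½) = 1/(4*t) - 5/2 = -5/2 + 1/(4*t))
(-19 + h(-5)*4)*34 = (-19 + ((¼)*(1 - 10*(-5))/(-5))*4)*34 = (-19 + ((¼)*(-⅕)*(1 + 50))*4)*34 = (-19 + ((¼)*(-⅕)*51)*4)*34 = (-19 - 51/20*4)*34 = (-19 - 51/5)*34 = -146/5*34 = -4964/5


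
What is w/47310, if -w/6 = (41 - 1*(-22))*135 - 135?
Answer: -1674/1577 ≈ -1.0615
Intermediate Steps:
w = -50220 (w = -6*((41 - 1*(-22))*135 - 135) = -6*((41 + 22)*135 - 135) = -6*(63*135 - 135) = -6*(8505 - 135) = -6*8370 = -50220)
w/47310 = -50220/47310 = -50220*1/47310 = -1674/1577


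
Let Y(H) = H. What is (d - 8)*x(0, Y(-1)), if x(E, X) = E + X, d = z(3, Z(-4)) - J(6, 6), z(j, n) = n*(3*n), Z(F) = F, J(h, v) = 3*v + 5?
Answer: -17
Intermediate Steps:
J(h, v) = 5 + 3*v
z(j, n) = 3*n²
d = 25 (d = 3*(-4)² - (5 + 3*6) = 3*16 - (5 + 18) = 48 - 1*23 = 48 - 23 = 25)
(d - 8)*x(0, Y(-1)) = (25 - 8)*(0 - 1) = 17*(-1) = -17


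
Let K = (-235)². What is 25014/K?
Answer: 25014/55225 ≈ 0.45295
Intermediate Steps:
K = 55225
25014/K = 25014/55225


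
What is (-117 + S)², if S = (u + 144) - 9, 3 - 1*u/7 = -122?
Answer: 797449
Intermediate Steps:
u = 875 (u = 21 - 7*(-122) = 21 + 854 = 875)
S = 1010 (S = (875 + 144) - 9 = 1019 - 9 = 1010)
(-117 + S)² = (-117 + 1010)² = 893² = 797449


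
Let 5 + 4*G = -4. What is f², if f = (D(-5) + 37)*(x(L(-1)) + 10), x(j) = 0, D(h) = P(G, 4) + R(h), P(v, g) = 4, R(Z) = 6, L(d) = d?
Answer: 220900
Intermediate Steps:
G = -9/4 (G = -5/4 + (¼)*(-4) = -5/4 - 1 = -9/4 ≈ -2.2500)
D(h) = 10 (D(h) = 4 + 6 = 10)
f = 470 (f = (10 + 37)*(0 + 10) = 47*10 = 470)
f² = 470² = 220900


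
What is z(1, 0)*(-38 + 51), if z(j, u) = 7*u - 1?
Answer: -13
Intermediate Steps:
z(j, u) = -1 + 7*u
z(1, 0)*(-38 + 51) = (-1 + 7*0)*(-38 + 51) = (-1 + 0)*13 = -1*13 = -13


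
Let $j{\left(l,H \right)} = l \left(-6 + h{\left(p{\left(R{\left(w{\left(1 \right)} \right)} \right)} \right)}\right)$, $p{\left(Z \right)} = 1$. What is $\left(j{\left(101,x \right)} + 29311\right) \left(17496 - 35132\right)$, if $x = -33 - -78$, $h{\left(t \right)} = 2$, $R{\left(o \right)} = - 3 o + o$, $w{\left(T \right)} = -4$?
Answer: $-509803852$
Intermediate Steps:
$R{\left(o \right)} = - 2 o$
$x = 45$ ($x = -33 + 78 = 45$)
$j{\left(l,H \right)} = - 4 l$ ($j{\left(l,H \right)} = l \left(-6 + 2\right) = l \left(-4\right) = - 4 l$)
$\left(j{\left(101,x \right)} + 29311\right) \left(17496 - 35132\right) = \left(\left(-4\right) 101 + 29311\right) \left(17496 - 35132\right) = \left(-404 + 29311\right) \left(-17636\right) = 28907 \left(-17636\right) = -509803852$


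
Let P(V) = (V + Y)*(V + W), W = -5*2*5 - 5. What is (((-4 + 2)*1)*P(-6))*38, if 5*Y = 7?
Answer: -106628/5 ≈ -21326.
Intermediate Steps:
Y = 7/5 (Y = (⅕)*7 = 7/5 ≈ 1.4000)
W = -55 (W = -10*5 - 5 = -50 - 5 = -55)
P(V) = (-55 + V)*(7/5 + V) (P(V) = (V + 7/5)*(V - 55) = (7/5 + V)*(-55 + V) = (-55 + V)*(7/5 + V))
(((-4 + 2)*1)*P(-6))*38 = (((-4 + 2)*1)*(-77 + (-6)² - 268/5*(-6)))*38 = ((-2*1)*(-77 + 36 + 1608/5))*38 = -2*1403/5*38 = -2806/5*38 = -106628/5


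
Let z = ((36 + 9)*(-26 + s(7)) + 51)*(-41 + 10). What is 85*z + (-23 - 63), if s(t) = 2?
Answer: 2711329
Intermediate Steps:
z = 31899 (z = ((36 + 9)*(-26 + 2) + 51)*(-41 + 10) = (45*(-24) + 51)*(-31) = (-1080 + 51)*(-31) = -1029*(-31) = 31899)
85*z + (-23 - 63) = 85*31899 + (-23 - 63) = 2711415 - 86 = 2711329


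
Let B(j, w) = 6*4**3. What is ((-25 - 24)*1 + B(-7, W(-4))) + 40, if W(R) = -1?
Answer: 375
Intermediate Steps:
B(j, w) = 384 (B(j, w) = 6*64 = 384)
((-25 - 24)*1 + B(-7, W(-4))) + 40 = ((-25 - 24)*1 + 384) + 40 = (-49*1 + 384) + 40 = (-49 + 384) + 40 = 335 + 40 = 375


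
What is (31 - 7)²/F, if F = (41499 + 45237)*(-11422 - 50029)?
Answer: -12/111041957 ≈ -1.0807e-7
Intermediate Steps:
F = -5330013936 (F = 86736*(-61451) = -5330013936)
(31 - 7)²/F = (31 - 7)²/(-5330013936) = 24²*(-1/5330013936) = 576*(-1/5330013936) = -12/111041957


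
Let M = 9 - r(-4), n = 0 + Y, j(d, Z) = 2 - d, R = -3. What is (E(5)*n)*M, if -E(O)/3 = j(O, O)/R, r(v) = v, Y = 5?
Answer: -195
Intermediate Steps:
E(O) = 2 - O (E(O) = -3*(2 - O)/(-3) = -3*(2 - O)*(-1)/3 = -3*(-⅔ + O/3) = 2 - O)
n = 5 (n = 0 + 5 = 5)
M = 13 (M = 9 - 1*(-4) = 9 + 4 = 13)
(E(5)*n)*M = ((2 - 1*5)*5)*13 = ((2 - 5)*5)*13 = -3*5*13 = -15*13 = -195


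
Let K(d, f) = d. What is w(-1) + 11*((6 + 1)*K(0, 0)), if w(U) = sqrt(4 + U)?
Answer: sqrt(3) ≈ 1.7320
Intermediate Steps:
w(-1) + 11*((6 + 1)*K(0, 0)) = sqrt(4 - 1) + 11*((6 + 1)*0) = sqrt(3) + 11*(7*0) = sqrt(3) + 11*0 = sqrt(3) + 0 = sqrt(3)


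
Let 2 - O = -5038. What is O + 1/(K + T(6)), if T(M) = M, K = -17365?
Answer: 87489359/17359 ≈ 5040.0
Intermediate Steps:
O = 5040 (O = 2 - 1*(-5038) = 2 + 5038 = 5040)
O + 1/(K + T(6)) = 5040 + 1/(-17365 + 6) = 5040 + 1/(-17359) = 5040 - 1/17359 = 87489359/17359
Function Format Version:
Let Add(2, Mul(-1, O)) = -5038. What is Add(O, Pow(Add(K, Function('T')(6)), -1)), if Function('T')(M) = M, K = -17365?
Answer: Rational(87489359, 17359) ≈ 5040.0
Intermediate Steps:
O = 5040 (O = Add(2, Mul(-1, -5038)) = Add(2, 5038) = 5040)
Add(O, Pow(Add(K, Function('T')(6)), -1)) = Add(5040, Pow(Add(-17365, 6), -1)) = Add(5040, Pow(-17359, -1)) = Add(5040, Rational(-1, 17359)) = Rational(87489359, 17359)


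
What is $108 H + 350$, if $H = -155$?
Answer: $-16390$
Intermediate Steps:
$108 H + 350 = 108 \left(-155\right) + 350 = -16740 + 350 = -16390$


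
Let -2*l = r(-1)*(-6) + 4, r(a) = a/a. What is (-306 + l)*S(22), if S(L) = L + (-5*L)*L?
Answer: 731390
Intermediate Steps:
r(a) = 1
l = 1 (l = -(1*(-6) + 4)/2 = -(-6 + 4)/2 = -½*(-2) = 1)
S(L) = L - 5*L²
(-306 + l)*S(22) = (-306 + 1)*(22*(1 - 5*22)) = -6710*(1 - 110) = -6710*(-109) = -305*(-2398) = 731390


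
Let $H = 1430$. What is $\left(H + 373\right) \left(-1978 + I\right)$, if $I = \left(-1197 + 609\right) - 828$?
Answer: $-6119382$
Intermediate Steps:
$I = -1416$ ($I = -588 - 828 = -1416$)
$\left(H + 373\right) \left(-1978 + I\right) = \left(1430 + 373\right) \left(-1978 - 1416\right) = 1803 \left(-3394\right) = -6119382$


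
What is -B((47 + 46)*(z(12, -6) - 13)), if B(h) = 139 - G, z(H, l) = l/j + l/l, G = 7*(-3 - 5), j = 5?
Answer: -195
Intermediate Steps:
G = -56 (G = 7*(-8) = -56)
z(H, l) = 1 + l/5 (z(H, l) = l/5 + l/l = l*(1/5) + 1 = l/5 + 1 = 1 + l/5)
B(h) = 195 (B(h) = 139 - 1*(-56) = 139 + 56 = 195)
-B((47 + 46)*(z(12, -6) - 13)) = -1*195 = -195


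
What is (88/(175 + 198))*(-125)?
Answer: -11000/373 ≈ -29.491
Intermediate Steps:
(88/(175 + 198))*(-125) = (88/373)*(-125) = -11000/373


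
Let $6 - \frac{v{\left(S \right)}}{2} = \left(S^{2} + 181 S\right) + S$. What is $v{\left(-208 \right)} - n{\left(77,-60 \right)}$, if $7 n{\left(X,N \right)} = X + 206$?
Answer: $- \frac{75911}{7} \approx -10844.0$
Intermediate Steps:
$n{\left(X,N \right)} = \frac{206}{7} + \frac{X}{7}$ ($n{\left(X,N \right)} = \frac{X + 206}{7} = \frac{206 + X}{7} = \frac{206}{7} + \frac{X}{7}$)
$v{\left(S \right)} = 12 - 364 S - 2 S^{2}$ ($v{\left(S \right)} = 12 - 2 \left(\left(S^{2} + 181 S\right) + S\right) = 12 - 2 \left(S^{2} + 182 S\right) = 12 - \left(2 S^{2} + 364 S\right) = 12 - 364 S - 2 S^{2}$)
$v{\left(-208 \right)} - n{\left(77,-60 \right)} = \left(12 - -75712 - 2 \left(-208\right)^{2}\right) - \left(\frac{206}{7} + \frac{1}{7} \cdot 77\right) = \left(12 + 75712 - 86528\right) - \left(\frac{206}{7} + 11\right) = \left(12 + 75712 - 86528\right) - \frac{283}{7} = -10804 - \frac{283}{7} = - \frac{75911}{7}$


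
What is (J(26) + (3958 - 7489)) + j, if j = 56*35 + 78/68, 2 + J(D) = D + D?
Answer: -51675/34 ≈ -1519.9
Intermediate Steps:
J(D) = -2 + 2*D (J(D) = -2 + (D + D) = -2 + 2*D)
j = 66679/34 (j = 1960 + 78*(1/68) = 1960 + 39/34 = 66679/34 ≈ 1961.1)
(J(26) + (3958 - 7489)) + j = ((-2 + 2*26) + (3958 - 7489)) + 66679/34 = ((-2 + 52) - 3531) + 66679/34 = (50 - 3531) + 66679/34 = -3481 + 66679/34 = -51675/34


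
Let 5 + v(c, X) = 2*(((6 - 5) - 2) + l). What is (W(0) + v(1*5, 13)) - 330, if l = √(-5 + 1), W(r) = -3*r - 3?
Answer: -340 + 4*I ≈ -340.0 + 4.0*I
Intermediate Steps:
W(r) = -3 - 3*r
l = 2*I (l = √(-4) = 2*I ≈ 2.0*I)
v(c, X) = -7 + 4*I (v(c, X) = -5 + 2*(((6 - 5) - 2) + 2*I) = -5 + 2*((1 - 2) + 2*I) = -5 + 2*(-1 + 2*I) = -5 + (-2 + 4*I) = -7 + 4*I)
(W(0) + v(1*5, 13)) - 330 = ((-3 - 3*0) + (-7 + 4*I)) - 330 = ((-3 + 0) + (-7 + 4*I)) - 330 = (-3 + (-7 + 4*I)) - 330 = (-10 + 4*I) - 330 = -340 + 4*I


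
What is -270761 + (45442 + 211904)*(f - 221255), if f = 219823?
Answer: -368790233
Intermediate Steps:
-270761 + (45442 + 211904)*(f - 221255) = -270761 + (45442 + 211904)*(219823 - 221255) = -270761 + 257346*(-1432) = -270761 - 368519472 = -368790233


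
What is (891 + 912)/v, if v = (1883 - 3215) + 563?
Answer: -1803/769 ≈ -2.3446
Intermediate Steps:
v = -769 (v = -1332 + 563 = -769)
(891 + 912)/v = (891 + 912)/(-769) = 1803*(-1/769) = -1803/769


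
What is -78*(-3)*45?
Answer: 10530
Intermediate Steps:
-78*(-3)*45 = -13*(-18)*45 = 234*45 = 10530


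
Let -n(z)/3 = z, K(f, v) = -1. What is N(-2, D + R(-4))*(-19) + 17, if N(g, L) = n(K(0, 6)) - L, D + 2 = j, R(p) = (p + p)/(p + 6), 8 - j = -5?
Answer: 93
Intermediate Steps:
j = 13 (j = 8 - 1*(-5) = 8 + 5 = 13)
R(p) = 2*p/(6 + p) (R(p) = (2*p)/(6 + p) = 2*p/(6 + p))
D = 11 (D = -2 + 13 = 11)
n(z) = -3*z
N(g, L) = 3 - L (N(g, L) = -3*(-1) - L = 3 - L)
N(-2, D + R(-4))*(-19) + 17 = (3 - (11 + 2*(-4)/(6 - 4)))*(-19) + 17 = (3 - (11 + 2*(-4)/2))*(-19) + 17 = (3 - (11 + 2*(-4)*(½)))*(-19) + 17 = (3 - (11 - 4))*(-19) + 17 = (3 - 1*7)*(-19) + 17 = (3 - 7)*(-19) + 17 = -4*(-19) + 17 = 76 + 17 = 93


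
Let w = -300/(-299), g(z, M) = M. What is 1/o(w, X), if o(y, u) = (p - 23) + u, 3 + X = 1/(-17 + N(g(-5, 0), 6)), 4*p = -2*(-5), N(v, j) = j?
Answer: -22/519 ≈ -0.042389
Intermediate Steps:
p = 5/2 (p = (-2*(-5))/4 = (¼)*10 = 5/2 ≈ 2.5000)
w = 300/299 (w = -300*(-1/299) = 300/299 ≈ 1.0033)
X = -34/11 (X = -3 + 1/(-17 + 6) = -3 + 1/(-11) = -3 - 1/11 = -34/11 ≈ -3.0909)
o(y, u) = -41/2 + u (o(y, u) = (5/2 - 23) + u = -41/2 + u)
1/o(w, X) = 1/(-41/2 - 34/11) = 1/(-519/22) = -22/519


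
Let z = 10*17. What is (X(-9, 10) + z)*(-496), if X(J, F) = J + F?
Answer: -84816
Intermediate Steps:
z = 170
X(J, F) = F + J
(X(-9, 10) + z)*(-496) = ((10 - 9) + 170)*(-496) = (1 + 170)*(-496) = 171*(-496) = -84816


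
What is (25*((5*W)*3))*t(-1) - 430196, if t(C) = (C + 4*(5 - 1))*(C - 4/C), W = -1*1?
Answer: -447071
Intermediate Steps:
W = -1
t(C) = (16 + C)*(C - 4/C) (t(C) = (C + 4*4)*(C - 4/C) = (C + 16)*(C - 4/C) = (16 + C)*(C - 4/C))
(25*((5*W)*3))*t(-1) - 430196 = (25*((5*(-1))*3))*(-4 + (-1)² - 64/(-1) + 16*(-1)) - 430196 = (25*(-5*3))*(-4 + 1 - 64*(-1) - 16) - 430196 = (25*(-15))*(-4 + 1 + 64 - 16) - 430196 = -375*45 - 430196 = -16875 - 430196 = -447071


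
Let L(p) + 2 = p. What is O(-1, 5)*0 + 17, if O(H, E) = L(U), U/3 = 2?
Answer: 17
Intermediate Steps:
U = 6 (U = 3*2 = 6)
L(p) = -2 + p
O(H, E) = 4 (O(H, E) = -2 + 6 = 4)
O(-1, 5)*0 + 17 = 4*0 + 17 = 0 + 17 = 17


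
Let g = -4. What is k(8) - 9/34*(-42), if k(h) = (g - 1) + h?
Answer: 240/17 ≈ 14.118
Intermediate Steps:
k(h) = -5 + h (k(h) = (-4 - 1) + h = -5 + h)
k(8) - 9/34*(-42) = (-5 + 8) - 9/34*(-42) = 3 - 9*1/34*(-42) = 3 - 9/34*(-42) = 3 + 189/17 = 240/17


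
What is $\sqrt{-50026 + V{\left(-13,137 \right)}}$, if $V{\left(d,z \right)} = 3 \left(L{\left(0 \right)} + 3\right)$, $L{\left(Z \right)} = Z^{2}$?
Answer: $i \sqrt{50017} \approx 223.64 i$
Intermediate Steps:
$V{\left(d,z \right)} = 9$ ($V{\left(d,z \right)} = 3 \left(0^{2} + 3\right) = 3 \left(0 + 3\right) = 3 \cdot 3 = 9$)
$\sqrt{-50026 + V{\left(-13,137 \right)}} = \sqrt{-50026 + 9} = \sqrt{-50017} = i \sqrt{50017}$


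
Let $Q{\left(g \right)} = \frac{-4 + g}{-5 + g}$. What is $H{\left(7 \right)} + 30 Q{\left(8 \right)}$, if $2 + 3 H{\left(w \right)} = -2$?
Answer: $\frac{116}{3} \approx 38.667$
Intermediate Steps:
$Q{\left(g \right)} = \frac{-4 + g}{-5 + g}$
$H{\left(w \right)} = - \frac{4}{3}$ ($H{\left(w \right)} = - \frac{2}{3} + \frac{1}{3} \left(-2\right) = - \frac{2}{3} - \frac{2}{3} = - \frac{4}{3}$)
$H{\left(7 \right)} + 30 Q{\left(8 \right)} = - \frac{4}{3} + 30 \frac{-4 + 8}{-5 + 8} = - \frac{4}{3} + 30 \cdot \frac{1}{3} \cdot 4 = - \frac{4}{3} + 30 \cdot \frac{4}{3} = - \frac{4}{3} + 40 = \frac{116}{3}$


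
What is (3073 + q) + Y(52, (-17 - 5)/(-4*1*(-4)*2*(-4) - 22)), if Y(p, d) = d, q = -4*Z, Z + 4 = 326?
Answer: 133886/75 ≈ 1785.1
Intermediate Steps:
Z = 322 (Z = -4 + 326 = 322)
q = -1288 (q = -4*322 = -1288)
(3073 + q) + Y(52, (-17 - 5)/(-4*1*(-4)*2*(-4) - 22)) = (3073 - 1288) + (-17 - 5)/(-4*1*(-4)*2*(-4) - 22) = 1785 - 22/(-(-16)*2*(-4) - 22) = 1785 - 22/(-4*(-8)*(-4) - 22) = 1785 - 22/(32*(-4) - 22) = 1785 - 22/(-128 - 22) = 1785 - 22/(-150) = 1785 - 22*(-1/150) = 1785 + 11/75 = 133886/75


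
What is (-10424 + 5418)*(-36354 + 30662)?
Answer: 28494152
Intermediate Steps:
(-10424 + 5418)*(-36354 + 30662) = -5006*(-5692) = 28494152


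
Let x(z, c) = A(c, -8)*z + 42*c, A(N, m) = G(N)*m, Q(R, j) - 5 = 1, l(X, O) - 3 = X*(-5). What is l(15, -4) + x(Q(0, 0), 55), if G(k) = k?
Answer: -402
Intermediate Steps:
l(X, O) = 3 - 5*X (l(X, O) = 3 + X*(-5) = 3 - 5*X)
Q(R, j) = 6 (Q(R, j) = 5 + 1 = 6)
A(N, m) = N*m
x(z, c) = 42*c - 8*c*z (x(z, c) = (c*(-8))*z + 42*c = (-8*c)*z + 42*c = -8*c*z + 42*c = 42*c - 8*c*z)
l(15, -4) + x(Q(0, 0), 55) = (3 - 5*15) + 2*55*(21 - 4*6) = (3 - 75) + 2*55*(21 - 24) = -72 + 2*55*(-3) = -72 - 330 = -402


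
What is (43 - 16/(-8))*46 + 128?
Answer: 2198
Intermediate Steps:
(43 - 16/(-8))*46 + 128 = (43 - 16*(-⅛))*46 + 128 = (43 + 2)*46 + 128 = 45*46 + 128 = 2070 + 128 = 2198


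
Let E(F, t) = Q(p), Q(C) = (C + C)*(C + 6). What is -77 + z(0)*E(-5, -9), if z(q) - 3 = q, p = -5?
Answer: -107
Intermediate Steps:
z(q) = 3 + q
Q(C) = 2*C*(6 + C) (Q(C) = (2*C)*(6 + C) = 2*C*(6 + C))
E(F, t) = -10 (E(F, t) = 2*(-5)*(6 - 5) = 2*(-5)*1 = -10)
-77 + z(0)*E(-5, -9) = -77 + (3 + 0)*(-10) = -77 + 3*(-10) = -77 - 30 = -107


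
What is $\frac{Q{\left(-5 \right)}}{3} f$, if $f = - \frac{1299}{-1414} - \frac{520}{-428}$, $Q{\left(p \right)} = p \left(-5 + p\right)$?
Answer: $\frac{8070325}{226947} \approx 35.56$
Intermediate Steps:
$f = \frac{322813}{151298}$ ($f = \left(-1299\right) \left(- \frac{1}{1414}\right) - - \frac{130}{107} = \frac{1299}{1414} + \frac{130}{107} = \frac{322813}{151298} \approx 2.1336$)
$\frac{Q{\left(-5 \right)}}{3} f = \frac{\left(-5\right) \left(-5 - 5\right)}{3} \cdot \frac{322813}{151298} = \left(-5\right) \left(-10\right) \frac{1}{3} \cdot \frac{322813}{151298} = 50 \cdot \frac{1}{3} \cdot \frac{322813}{151298} = \frac{50}{3} \cdot \frac{322813}{151298} = \frac{8070325}{226947}$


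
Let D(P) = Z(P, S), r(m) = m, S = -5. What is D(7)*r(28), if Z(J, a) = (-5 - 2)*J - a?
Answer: -1232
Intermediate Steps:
Z(J, a) = -a - 7*J (Z(J, a) = -7*J - a = -a - 7*J)
D(P) = 5 - 7*P (D(P) = -1*(-5) - 7*P = 5 - 7*P)
D(7)*r(28) = (5 - 7*7)*28 = (5 - 49)*28 = -44*28 = -1232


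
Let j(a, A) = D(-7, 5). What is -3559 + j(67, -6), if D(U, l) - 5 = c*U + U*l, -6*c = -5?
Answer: -21569/6 ≈ -3594.8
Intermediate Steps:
c = 5/6 (c = -1/6*(-5) = 5/6 ≈ 0.83333)
D(U, l) = 5 + 5*U/6 + U*l (D(U, l) = 5 + (5*U/6 + U*l) = 5 + 5*U/6 + U*l)
j(a, A) = -215/6 (j(a, A) = 5 + (5/6)*(-7) - 7*5 = 5 - 35/6 - 35 = -215/6)
-3559 + j(67, -6) = -3559 - 215/6 = -21569/6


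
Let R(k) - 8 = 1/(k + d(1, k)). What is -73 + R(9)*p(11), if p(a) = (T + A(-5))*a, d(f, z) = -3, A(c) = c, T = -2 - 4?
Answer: -6367/6 ≈ -1061.2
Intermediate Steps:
T = -6
R(k) = 8 + 1/(-3 + k) (R(k) = 8 + 1/(k - 3) = 8 + 1/(-3 + k))
p(a) = -11*a (p(a) = (-6 - 5)*a = -11*a)
-73 + R(9)*p(11) = -73 + ((-23 + 8*9)/(-3 + 9))*(-11*11) = -73 + ((-23 + 72)/6)*(-121) = -73 + ((⅙)*49)*(-121) = -73 + (49/6)*(-121) = -73 - 5929/6 = -6367/6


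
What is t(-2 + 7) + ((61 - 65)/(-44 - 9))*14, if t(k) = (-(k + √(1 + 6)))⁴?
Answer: 91428/53 + 640*√7 ≈ 3418.3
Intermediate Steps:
t(k) = (-k - √7)⁴ (t(k) = (-(k + √7))⁴ = (-k - √7)⁴)
t(-2 + 7) + ((61 - 65)/(-44 - 9))*14 = ((-2 + 7) + √7)⁴ + ((61 - 65)/(-44 - 9))*14 = (5 + √7)⁴ - 4/(-53)*14 = (5 + √7)⁴ - 4*(-1/53)*14 = (5 + √7)⁴ + (4/53)*14 = (5 + √7)⁴ + 56/53 = 56/53 + (5 + √7)⁴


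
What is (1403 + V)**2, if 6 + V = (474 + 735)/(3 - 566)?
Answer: 616699231204/316969 ≈ 1.9456e+6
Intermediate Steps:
V = -4587/563 (V = -6 + (474 + 735)/(3 - 566) = -6 + 1209/(-563) = -6 + 1209*(-1/563) = -6 - 1209/563 = -4587/563 ≈ -8.1474)
(1403 + V)**2 = (1403 - 4587/563)**2 = (785302/563)**2 = 616699231204/316969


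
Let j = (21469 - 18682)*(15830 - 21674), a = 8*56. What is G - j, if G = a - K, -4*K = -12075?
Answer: 65138629/4 ≈ 1.6285e+7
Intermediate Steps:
K = 12075/4 (K = -¼*(-12075) = 12075/4 ≈ 3018.8)
a = 448
G = -10283/4 (G = 448 - 1*12075/4 = 448 - 12075/4 = -10283/4 ≈ -2570.8)
j = -16287228 (j = 2787*(-5844) = -16287228)
G - j = -10283/4 - 1*(-16287228) = -10283/4 + 16287228 = 65138629/4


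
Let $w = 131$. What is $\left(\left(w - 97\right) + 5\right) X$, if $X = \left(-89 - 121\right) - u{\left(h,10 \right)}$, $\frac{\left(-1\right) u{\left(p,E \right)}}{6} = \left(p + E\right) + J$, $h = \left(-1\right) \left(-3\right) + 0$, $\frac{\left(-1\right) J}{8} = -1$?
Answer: $-3276$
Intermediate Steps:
$J = 8$ ($J = \left(-8\right) \left(-1\right) = 8$)
$h = 3$ ($h = 3 + 0 = 3$)
$u{\left(p,E \right)} = -48 - 6 E - 6 p$ ($u{\left(p,E \right)} = - 6 \left(\left(p + E\right) + 8\right) = - 6 \left(\left(E + p\right) + 8\right) = - 6 \left(8 + E + p\right) = -48 - 6 E - 6 p$)
$X = -84$ ($X = \left(-89 - 121\right) - \left(-48 - 60 - 18\right) = -210 - -126 = -210 + 126 = -84$)
$\left(\left(w - 97\right) + 5\right) X = \left(\left(131 - 97\right) + 5\right) \left(-84\right) = \left(34 + 5\right) \left(-84\right) = 39 \left(-84\right) = -3276$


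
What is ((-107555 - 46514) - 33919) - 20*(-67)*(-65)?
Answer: -275088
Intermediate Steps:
((-107555 - 46514) - 33919) - 20*(-67)*(-65) = (-154069 - 33919) + 1340*(-65) = -187988 - 87100 = -275088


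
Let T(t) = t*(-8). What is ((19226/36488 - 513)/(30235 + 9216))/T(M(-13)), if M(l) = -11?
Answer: -9349559/63337475872 ≈ -0.00014761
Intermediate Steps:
T(t) = -8*t
((19226/36488 - 513)/(30235 + 9216))/T(M(-13)) = ((19226/36488 - 513)/(30235 + 9216))/((-8*(-11))) = ((19226*(1/36488) - 513)/39451)/88 = ((9613/18244 - 513)*(1/39451))*(1/88) = -9349559/18244*1/39451*(1/88) = -9349559/719744044*1/88 = -9349559/63337475872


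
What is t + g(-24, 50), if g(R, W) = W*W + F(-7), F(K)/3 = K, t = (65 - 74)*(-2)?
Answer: 2497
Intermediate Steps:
t = 18 (t = -9*(-2) = 18)
F(K) = 3*K
g(R, W) = -21 + W**2 (g(R, W) = W*W + 3*(-7) = W**2 - 21 = -21 + W**2)
t + g(-24, 50) = 18 + (-21 + 50**2) = 18 + (-21 + 2500) = 18 + 2479 = 2497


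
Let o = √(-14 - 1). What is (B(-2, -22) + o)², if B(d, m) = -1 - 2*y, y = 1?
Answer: (3 - I*√15)² ≈ -6.0 - 23.238*I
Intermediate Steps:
B(d, m) = -3 (B(d, m) = -1 - 2*1 = -1 - 2 = -3)
o = I*√15 (o = √(-15) = I*√15 ≈ 3.873*I)
(B(-2, -22) + o)² = (-3 + I*√15)²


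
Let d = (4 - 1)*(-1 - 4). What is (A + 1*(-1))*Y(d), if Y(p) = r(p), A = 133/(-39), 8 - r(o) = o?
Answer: -3956/39 ≈ -101.44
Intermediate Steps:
r(o) = 8 - o
A = -133/39 (A = 133*(-1/39) = -133/39 ≈ -3.4103)
d = -15 (d = 3*(-5) = -15)
Y(p) = 8 - p
(A + 1*(-1))*Y(d) = (-133/39 + 1*(-1))*(8 - 1*(-15)) = (-133/39 - 1)*(8 + 15) = -172/39*23 = -3956/39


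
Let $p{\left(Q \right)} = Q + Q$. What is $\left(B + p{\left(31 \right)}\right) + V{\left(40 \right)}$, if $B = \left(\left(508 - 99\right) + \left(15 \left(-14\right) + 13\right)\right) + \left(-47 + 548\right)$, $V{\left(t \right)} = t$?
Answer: $815$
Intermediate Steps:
$p{\left(Q \right)} = 2 Q$
$B = 713$ ($B = \left(409 + \left(-210 + 13\right)\right) + 501 = \left(409 - 197\right) + 501 = 212 + 501 = 713$)
$\left(B + p{\left(31 \right)}\right) + V{\left(40 \right)} = \left(713 + 2 \cdot 31\right) + 40 = \left(713 + 62\right) + 40 = 775 + 40 = 815$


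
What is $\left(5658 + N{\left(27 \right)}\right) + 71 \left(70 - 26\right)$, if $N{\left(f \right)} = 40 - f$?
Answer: $8795$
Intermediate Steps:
$\left(5658 + N{\left(27 \right)}\right) + 71 \left(70 - 26\right) = \left(5658 + \left(40 - 27\right)\right) + 71 \left(70 - 26\right) = \left(5658 + \left(40 - 27\right)\right) + 71 \cdot 44 = \left(5658 + 13\right) + 3124 = 5671 + 3124 = 8795$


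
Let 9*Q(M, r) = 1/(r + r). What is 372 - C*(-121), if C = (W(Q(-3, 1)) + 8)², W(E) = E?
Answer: 2664553/324 ≈ 8223.9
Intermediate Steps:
Q(M, r) = 1/(18*r) (Q(M, r) = 1/(9*(r + r)) = 1/(9*((2*r))) = (1/(2*r))/9 = 1/(18*r))
C = 21025/324 (C = ((1/18)/1 + 8)² = ((1/18)*1 + 8)² = (1/18 + 8)² = (145/18)² = 21025/324 ≈ 64.892)
372 - C*(-121) = 372 - 21025*(-121)/324 = 372 - 1*(-2544025/324) = 372 + 2544025/324 = 2664553/324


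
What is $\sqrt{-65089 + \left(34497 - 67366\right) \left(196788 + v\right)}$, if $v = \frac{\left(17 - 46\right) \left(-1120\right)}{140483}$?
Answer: $\frac{i \sqrt{2605202280710927261}}{20069} \approx 80426.0 i$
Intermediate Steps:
$v = \frac{4640}{20069}$ ($v = \left(-29\right) \left(-1120\right) \frac{1}{140483} = 32480 \cdot \frac{1}{140483} = \frac{4640}{20069} \approx 0.2312$)
$\sqrt{-65089 + \left(34497 - 67366\right) \left(196788 + v\right)} = \sqrt{-65089 + \left(34497 - 67366\right) \left(196788 + \frac{4640}{20069}\right)} = \sqrt{-65089 - \frac{129810955461428}{20069}} = \sqrt{- \frac{129812261732569}{20069}} = \frac{i \sqrt{2605202280710927261}}{20069}$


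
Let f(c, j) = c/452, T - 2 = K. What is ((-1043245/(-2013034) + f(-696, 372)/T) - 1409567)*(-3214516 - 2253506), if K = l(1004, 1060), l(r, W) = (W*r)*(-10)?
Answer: 1554904145179192455010017081/201738043229593 ≈ 7.7075e+12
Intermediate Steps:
l(r, W) = -10*W*r
K = -10642400 (K = -10*1060*1004 = -10642400)
T = -10642398 (T = 2 - 10642400 = -10642398)
f(c, j) = c/452 (f(c, j) = c*(1/452) = c/452)
((-1043245/(-2013034) + f(-696, 372)/T) - 1409567)*(-3214516 - 2253506) = ((-1043245/(-2013034) + ((1/452)*(-696))/(-10642398)) - 1409567)*(-3214516 - 2253506) = ((-1043245*(-1/2013034) - 174/113*(-1/10642398)) - 1409567)*(-5468022) = ((1043245/2013034 + 29/200431829) - 1409567)*(-5468022) = (209099561823091/403476086459186 - 1409567)*(-5468022) = -568726367662453609371/403476086459186*(-5468022) = 1554904145179192455010017081/201738043229593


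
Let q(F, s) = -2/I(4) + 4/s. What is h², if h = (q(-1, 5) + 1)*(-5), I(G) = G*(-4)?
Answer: 5929/64 ≈ 92.641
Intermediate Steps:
I(G) = -4*G
q(F, s) = ⅛ + 4/s (q(F, s) = -2/((-4*4)) + 4/s = -2/(-16) + 4/s = -2*(-1/16) + 4/s = ⅛ + 4/s)
h = -77/8 (h = ((⅛)*(32 + 5)/5 + 1)*(-5) = ((⅛)*(⅕)*37 + 1)*(-5) = (37/40 + 1)*(-5) = (77/40)*(-5) = -77/8 ≈ -9.6250)
h² = (-77/8)² = 5929/64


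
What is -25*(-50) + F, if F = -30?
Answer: 1220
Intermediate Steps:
-25*(-50) + F = -25*(-50) - 30 = 1250 - 30 = 1220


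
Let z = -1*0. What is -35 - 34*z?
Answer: -35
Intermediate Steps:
z = 0
-35 - 34*z = -35 - 34*0 = -35 + 0 = -35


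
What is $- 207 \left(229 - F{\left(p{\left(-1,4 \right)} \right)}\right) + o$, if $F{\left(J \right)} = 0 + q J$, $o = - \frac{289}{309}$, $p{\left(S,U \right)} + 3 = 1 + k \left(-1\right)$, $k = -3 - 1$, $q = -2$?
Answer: $- \frac{14903668}{309} \approx -48232.0$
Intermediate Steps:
$k = -4$ ($k = -3 - 1 = -4$)
$p{\left(S,U \right)} = 2$ ($p{\left(S,U \right)} = -3 + \left(1 - -4\right) = -3 + \left(1 + 4\right) = -3 + 5 = 2$)
$o = - \frac{289}{309}$ ($o = \left(-289\right) \frac{1}{309} = - \frac{289}{309} \approx -0.93528$)
$F{\left(J \right)} = - 2 J$ ($F{\left(J \right)} = 0 - 2 J = - 2 J$)
$- 207 \left(229 - F{\left(p{\left(-1,4 \right)} \right)}\right) + o = - 207 \left(229 - \left(-2\right) 2\right) - \frac{289}{309} = - 207 \left(229 - -4\right) - \frac{289}{309} = - 207 \left(229 + 4\right) - \frac{289}{309} = \left(-207\right) 233 - \frac{289}{309} = -48231 - \frac{289}{309} = - \frac{14903668}{309}$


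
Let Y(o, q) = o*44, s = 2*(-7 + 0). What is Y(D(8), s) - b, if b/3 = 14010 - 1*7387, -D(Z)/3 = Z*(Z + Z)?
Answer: -36765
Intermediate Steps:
D(Z) = -6*Z² (D(Z) = -3*Z*(Z + Z) = -3*Z*2*Z = -6*Z²)
b = 19869 (b = 3*(14010 - 1*7387) = 3*(14010 - 7387) = 3*6623 = 19869)
s = -14 (s = 2*(-7) = -14)
Y(o, q) = 44*o
Y(D(8), s) - b = 44*(-6*8²) - 1*19869 = 44*(-6*64) - 19869 = 44*(-384) - 19869 = -16896 - 19869 = -36765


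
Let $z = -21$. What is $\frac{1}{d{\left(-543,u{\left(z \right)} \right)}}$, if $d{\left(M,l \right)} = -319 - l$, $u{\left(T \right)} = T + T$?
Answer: $- \frac{1}{277} \approx -0.0036101$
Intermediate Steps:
$u{\left(T \right)} = 2 T$
$\frac{1}{d{\left(-543,u{\left(z \right)} \right)}} = \frac{1}{-319 - 2 \left(-21\right)} = \frac{1}{-319 - -42} = \frac{1}{-319 + 42} = \frac{1}{-277} = - \frac{1}{277}$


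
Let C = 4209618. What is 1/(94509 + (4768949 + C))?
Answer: 1/9073076 ≈ 1.1022e-7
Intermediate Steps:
1/(94509 + (4768949 + C)) = 1/(94509 + (4768949 + 4209618)) = 1/(94509 + 8978567) = 1/9073076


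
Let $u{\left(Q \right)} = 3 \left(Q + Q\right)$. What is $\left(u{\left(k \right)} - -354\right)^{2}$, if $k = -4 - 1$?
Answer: $104976$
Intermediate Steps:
$k = -5$ ($k = -4 - 1 = -5$)
$u{\left(Q \right)} = 6 Q$ ($u{\left(Q \right)} = 3 \cdot 2 Q = 6 Q$)
$\left(u{\left(k \right)} - -354\right)^{2} = \left(6 \left(-5\right) - -354\right)^{2} = \left(-30 + 354\right)^{2} = 324^{2} = 104976$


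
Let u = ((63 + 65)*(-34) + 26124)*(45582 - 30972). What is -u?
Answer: -318088920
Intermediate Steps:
u = 318088920 (u = (128*(-34) + 26124)*14610 = (-4352 + 26124)*14610 = 21772*14610 = 318088920)
-u = -1*318088920 = -318088920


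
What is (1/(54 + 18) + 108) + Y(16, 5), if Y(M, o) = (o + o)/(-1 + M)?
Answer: 7825/72 ≈ 108.68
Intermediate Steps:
Y(M, o) = 2*o/(-1 + M) (Y(M, o) = (2*o)/(-1 + M) = 2*o/(-1 + M))
(1/(54 + 18) + 108) + Y(16, 5) = (1/(54 + 18) + 108) + 2*5/(-1 + 16) = (1/72 + 108) + 2*5/15 = (1/72 + 108) + 2*5*(1/15) = 7777/72 + 2/3 = 7825/72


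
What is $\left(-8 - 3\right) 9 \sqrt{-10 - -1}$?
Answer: $- 297 i \approx - 297.0 i$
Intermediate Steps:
$\left(-8 - 3\right) 9 \sqrt{-10 - -1} = \left(-8 - 3\right) 9 \sqrt{-10 + 1} = \left(-11\right) 9 \sqrt{-9} = - 99 \cdot 3 i = - 297 i$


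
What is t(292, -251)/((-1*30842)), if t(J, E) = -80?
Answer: 40/15421 ≈ 0.0025939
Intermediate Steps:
t(292, -251)/((-1*30842)) = -80/((-1*30842)) = -80/(-30842) = -80*(-1/30842) = 40/15421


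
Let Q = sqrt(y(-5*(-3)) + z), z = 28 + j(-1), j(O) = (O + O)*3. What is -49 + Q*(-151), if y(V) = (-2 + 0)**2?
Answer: -49 - 151*sqrt(26) ≈ -818.95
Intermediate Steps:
j(O) = 6*O (j(O) = (2*O)*3 = 6*O)
z = 22 (z = 28 + 6*(-1) = 28 - 6 = 22)
y(V) = 4 (y(V) = (-2)**2 = 4)
Q = sqrt(26) (Q = sqrt(4 + 22) = sqrt(26) ≈ 5.0990)
-49 + Q*(-151) = -49 + sqrt(26)*(-151) = -49 - 151*sqrt(26)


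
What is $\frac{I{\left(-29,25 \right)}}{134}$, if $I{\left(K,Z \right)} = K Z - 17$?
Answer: $- \frac{371}{67} \approx -5.5373$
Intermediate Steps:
$I{\left(K,Z \right)} = -17 + K Z$
$\frac{I{\left(-29,25 \right)}}{134} = \frac{-17 - 725}{134} = \left(-17 - 725\right) \frac{1}{134} = \left(-742\right) \frac{1}{134} = - \frac{371}{67}$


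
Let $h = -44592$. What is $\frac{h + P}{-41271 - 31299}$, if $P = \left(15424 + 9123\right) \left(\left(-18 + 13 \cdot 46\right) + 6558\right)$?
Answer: $- \frac{87585947}{36285} \approx -2413.8$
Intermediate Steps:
$P = 175216486$ ($P = 24547 \left(\left(-18 + 598\right) + 6558\right) = 24547 \left(580 + 6558\right) = 24547 \cdot 7138 = 175216486$)
$\frac{h + P}{-41271 - 31299} = \frac{-44592 + 175216486}{-41271 - 31299} = \frac{175171894}{-72570} = 175171894 \left(- \frac{1}{72570}\right) = - \frac{87585947}{36285}$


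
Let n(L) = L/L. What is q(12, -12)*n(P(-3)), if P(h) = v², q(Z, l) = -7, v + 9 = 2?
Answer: -7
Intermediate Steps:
v = -7 (v = -9 + 2 = -7)
P(h) = 49 (P(h) = (-7)² = 49)
n(L) = 1
q(12, -12)*n(P(-3)) = -7*1 = -7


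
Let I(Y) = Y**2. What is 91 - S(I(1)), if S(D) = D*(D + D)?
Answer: 89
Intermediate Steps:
S(D) = 2*D**2 (S(D) = D*(2*D) = 2*D**2)
91 - S(I(1)) = 91 - 2*(1**2)**2 = 91 - 2*1**2 = 91 - 2 = 89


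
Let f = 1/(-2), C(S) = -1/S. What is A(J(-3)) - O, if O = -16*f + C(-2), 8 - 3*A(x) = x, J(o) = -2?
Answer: -31/6 ≈ -5.1667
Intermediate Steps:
f = -½ ≈ -0.50000
A(x) = 8/3 - x/3
O = 17/2 (O = -16*(-½) - 1/(-2) = 8 - 1*(-½) = 8 + ½ = 17/2 ≈ 8.5000)
A(J(-3)) - O = (8/3 - ⅓*(-2)) - 1*17/2 = (8/3 + ⅔) - 17/2 = 10/3 - 17/2 = -31/6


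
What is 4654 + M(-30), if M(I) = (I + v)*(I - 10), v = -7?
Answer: 6134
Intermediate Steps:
M(I) = (-10 + I)*(-7 + I) (M(I) = (I - 7)*(I - 10) = (-7 + I)*(-10 + I) = (-10 + I)*(-7 + I))
4654 + M(-30) = 4654 + (70 + (-30)² - 17*(-30)) = 4654 + (70 + 900 + 510) = 4654 + 1480 = 6134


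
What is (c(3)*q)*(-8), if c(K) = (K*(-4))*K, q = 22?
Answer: 6336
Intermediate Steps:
c(K) = -4*K² (c(K) = (-4*K)*K = -4*K²)
(c(3)*q)*(-8) = (-4*3²*22)*(-8) = (-4*9*22)*(-8) = -36*22*(-8) = -792*(-8) = 6336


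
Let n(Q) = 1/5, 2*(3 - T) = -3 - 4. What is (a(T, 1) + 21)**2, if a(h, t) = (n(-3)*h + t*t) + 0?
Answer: 54289/100 ≈ 542.89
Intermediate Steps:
T = 13/2 (T = 3 - (-3 - 4)/2 = 3 - 1/2*(-7) = 3 + 7/2 = 13/2 ≈ 6.5000)
n(Q) = 1/5
a(h, t) = t**2 + h/5 (a(h, t) = (h/5 + t*t) + 0 = (h/5 + t**2) + 0 = (t**2 + h/5) + 0 = t**2 + h/5)
(a(T, 1) + 21)**2 = ((1**2 + (1/5)*(13/2)) + 21)**2 = ((1 + 13/10) + 21)**2 = (23/10 + 21)**2 = (233/10)**2 = 54289/100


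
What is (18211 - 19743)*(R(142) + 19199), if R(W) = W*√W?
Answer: -29412868 - 217544*√142 ≈ -3.2005e+7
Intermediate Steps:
R(W) = W^(3/2)
(18211 - 19743)*(R(142) + 19199) = (18211 - 19743)*(142^(3/2) + 19199) = -1532*(142*√142 + 19199) = -1532*(19199 + 142*√142) = -29412868 - 217544*√142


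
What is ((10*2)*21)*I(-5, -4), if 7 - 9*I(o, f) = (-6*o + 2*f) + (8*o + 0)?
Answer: 3500/3 ≈ 1166.7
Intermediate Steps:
I(o, f) = 7/9 - 2*f/9 - 2*o/9 (I(o, f) = 7/9 - ((-6*o + 2*f) + (8*o + 0))/9 = 7/9 - ((-6*o + 2*f) + 8*o)/9 = 7/9 - (2*f + 2*o)/9 = 7/9 + (-2*f/9 - 2*o/9) = 7/9 - 2*f/9 - 2*o/9)
((10*2)*21)*I(-5, -4) = ((10*2)*21)*(7/9 - 2/9*(-4) - 2/9*(-5)) = (20*21)*(7/9 + 8/9 + 10/9) = 420*(25/9) = 3500/3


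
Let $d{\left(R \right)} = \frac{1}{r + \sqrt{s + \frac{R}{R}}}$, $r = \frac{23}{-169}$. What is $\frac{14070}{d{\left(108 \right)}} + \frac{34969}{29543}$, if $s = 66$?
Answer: $- \frac{9554500469}{4992767} + 14070 \sqrt{67} \approx 1.1325 \cdot 10^{5}$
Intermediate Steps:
$r = - \frac{23}{169}$ ($r = 23 \left(- \frac{1}{169}\right) = - \frac{23}{169} \approx -0.13609$)
$d{\left(R \right)} = \frac{1}{- \frac{23}{169} + \sqrt{67}}$ ($d{\left(R \right)} = \frac{1}{- \frac{23}{169} + \sqrt{66 + \frac{R}{R}}} = \frac{1}{- \frac{23}{169} + \sqrt{66 + 1}} = \frac{1}{- \frac{23}{169} + \sqrt{67}}$)
$\frac{14070}{d{\left(108 \right)}} + \frac{34969}{29543} = \frac{14070}{\frac{3887}{1913058} + \frac{28561 \sqrt{67}}{1913058}} + \frac{34969}{29543} = \frac{34969}{29543} + \frac{14070}{\frac{3887}{1913058} + \frac{28561 \sqrt{67}}{1913058}}$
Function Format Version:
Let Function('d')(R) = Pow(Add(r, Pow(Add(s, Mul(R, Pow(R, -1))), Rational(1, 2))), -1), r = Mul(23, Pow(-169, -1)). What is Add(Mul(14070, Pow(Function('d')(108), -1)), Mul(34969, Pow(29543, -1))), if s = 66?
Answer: Add(Rational(-9554500469, 4992767), Mul(14070, Pow(67, Rational(1, 2)))) ≈ 1.1325e+5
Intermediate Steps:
r = Rational(-23, 169) (r = Mul(23, Rational(-1, 169)) = Rational(-23, 169) ≈ -0.13609)
Function('d')(R) = Pow(Add(Rational(-23, 169), Pow(67, Rational(1, 2))), -1) (Function('d')(R) = Pow(Add(Rational(-23, 169), Pow(Add(66, Mul(R, Pow(R, -1))), Rational(1, 2))), -1) = Pow(Add(Rational(-23, 169), Pow(Add(66, 1), Rational(1, 2))), -1) = Pow(Add(Rational(-23, 169), Pow(67, Rational(1, 2))), -1))
Add(Mul(14070, Pow(Function('d')(108), -1)), Mul(34969, Pow(29543, -1))) = Add(Mul(14070, Pow(Add(Rational(3887, 1913058), Mul(Rational(28561, 1913058), Pow(67, Rational(1, 2)))), -1)), Mul(34969, Pow(29543, -1))) = Add(Mul(14070, Pow(Add(Rational(3887, 1913058), Mul(Rational(28561, 1913058), Pow(67, Rational(1, 2)))), -1)), Mul(34969, Rational(1, 29543))) = Add(Mul(14070, Pow(Add(Rational(3887, 1913058), Mul(Rational(28561, 1913058), Pow(67, Rational(1, 2)))), -1)), Rational(34969, 29543)) = Add(Rational(34969, 29543), Mul(14070, Pow(Add(Rational(3887, 1913058), Mul(Rational(28561, 1913058), Pow(67, Rational(1, 2)))), -1)))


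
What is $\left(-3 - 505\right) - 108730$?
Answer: $-109238$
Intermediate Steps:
$\left(-3 - 505\right) - 108730 = -508 - 108730 = -109238$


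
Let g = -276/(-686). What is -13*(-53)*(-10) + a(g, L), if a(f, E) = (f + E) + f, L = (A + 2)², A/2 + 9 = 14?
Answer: -2313602/343 ≈ -6745.2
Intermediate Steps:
A = 10 (A = -18 + 2*14 = -18 + 28 = 10)
g = 138/343 (g = -276*(-1/686) = 138/343 ≈ 0.40233)
L = 144 (L = (10 + 2)² = 12² = 144)
a(f, E) = E + 2*f (a(f, E) = (E + f) + f = E + 2*f)
-13*(-53)*(-10) + a(g, L) = -13*(-53)*(-10) + (144 + 2*(138/343)) = 689*(-10) + (144 + 276/343) = -6890 + 49668/343 = -2313602/343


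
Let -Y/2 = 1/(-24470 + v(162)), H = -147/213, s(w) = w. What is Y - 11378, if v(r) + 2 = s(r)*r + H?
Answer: -1430931556/125763 ≈ -11378.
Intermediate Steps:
H = -49/71 (H = -147*1/213 = -49/71 ≈ -0.69014)
v(r) = -191/71 + r² (v(r) = -2 + (r*r - 49/71) = -2 + (r² - 49/71) = -2 + (-49/71 + r²) = -191/71 + r²)
Y = -142/125763 (Y = -2/(-24470 + (-191/71 + 162²)) = -2/(-24470 + (-191/71 + 26244)) = -2/(-24470 + 1863133/71) = -2/125763/71 = -2*71/125763 = -142/125763 ≈ -0.0011291)
Y - 11378 = -142/125763 - 11378 = -1430931556/125763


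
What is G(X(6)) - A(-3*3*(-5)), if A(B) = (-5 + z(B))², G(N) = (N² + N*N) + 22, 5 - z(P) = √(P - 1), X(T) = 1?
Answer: -20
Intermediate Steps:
z(P) = 5 - √(-1 + P) (z(P) = 5 - √(P - 1) = 5 - √(-1 + P))
G(N) = 22 + 2*N² (G(N) = (N² + N²) + 22 = 2*N² + 22 = 22 + 2*N²)
A(B) = -1 + B (A(B) = (-5 + (5 - √(-1 + B)))² = (-√(-1 + B))² = -1 + B)
G(X(6)) - A(-3*3*(-5)) = (22 + 2*1²) - (-1 - 3*3*(-5)) = (22 + 2*1) - (-1 - 9*(-5)) = (22 + 2) - (-1 + 45) = 24 - 1*44 = 24 - 44 = -20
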